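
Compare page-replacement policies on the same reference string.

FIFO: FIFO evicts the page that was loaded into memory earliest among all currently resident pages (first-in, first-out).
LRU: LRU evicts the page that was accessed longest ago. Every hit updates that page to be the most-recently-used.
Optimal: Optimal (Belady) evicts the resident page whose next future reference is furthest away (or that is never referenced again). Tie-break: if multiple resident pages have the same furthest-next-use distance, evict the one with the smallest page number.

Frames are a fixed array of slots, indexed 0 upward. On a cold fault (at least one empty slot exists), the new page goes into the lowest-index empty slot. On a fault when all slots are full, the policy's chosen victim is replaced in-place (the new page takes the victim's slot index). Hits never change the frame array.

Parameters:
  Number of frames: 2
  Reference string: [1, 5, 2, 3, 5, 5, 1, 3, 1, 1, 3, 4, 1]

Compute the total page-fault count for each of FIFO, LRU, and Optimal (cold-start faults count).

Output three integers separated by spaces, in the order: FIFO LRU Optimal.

--- FIFO ---
  step 0: ref 1 -> FAULT, frames=[1,-] (faults so far: 1)
  step 1: ref 5 -> FAULT, frames=[1,5] (faults so far: 2)
  step 2: ref 2 -> FAULT, evict 1, frames=[2,5] (faults so far: 3)
  step 3: ref 3 -> FAULT, evict 5, frames=[2,3] (faults so far: 4)
  step 4: ref 5 -> FAULT, evict 2, frames=[5,3] (faults so far: 5)
  step 5: ref 5 -> HIT, frames=[5,3] (faults so far: 5)
  step 6: ref 1 -> FAULT, evict 3, frames=[5,1] (faults so far: 6)
  step 7: ref 3 -> FAULT, evict 5, frames=[3,1] (faults so far: 7)
  step 8: ref 1 -> HIT, frames=[3,1] (faults so far: 7)
  step 9: ref 1 -> HIT, frames=[3,1] (faults so far: 7)
  step 10: ref 3 -> HIT, frames=[3,1] (faults so far: 7)
  step 11: ref 4 -> FAULT, evict 1, frames=[3,4] (faults so far: 8)
  step 12: ref 1 -> FAULT, evict 3, frames=[1,4] (faults so far: 9)
  FIFO total faults: 9
--- LRU ---
  step 0: ref 1 -> FAULT, frames=[1,-] (faults so far: 1)
  step 1: ref 5 -> FAULT, frames=[1,5] (faults so far: 2)
  step 2: ref 2 -> FAULT, evict 1, frames=[2,5] (faults so far: 3)
  step 3: ref 3 -> FAULT, evict 5, frames=[2,3] (faults so far: 4)
  step 4: ref 5 -> FAULT, evict 2, frames=[5,3] (faults so far: 5)
  step 5: ref 5 -> HIT, frames=[5,3] (faults so far: 5)
  step 6: ref 1 -> FAULT, evict 3, frames=[5,1] (faults so far: 6)
  step 7: ref 3 -> FAULT, evict 5, frames=[3,1] (faults so far: 7)
  step 8: ref 1 -> HIT, frames=[3,1] (faults so far: 7)
  step 9: ref 1 -> HIT, frames=[3,1] (faults so far: 7)
  step 10: ref 3 -> HIT, frames=[3,1] (faults so far: 7)
  step 11: ref 4 -> FAULT, evict 1, frames=[3,4] (faults so far: 8)
  step 12: ref 1 -> FAULT, evict 3, frames=[1,4] (faults so far: 9)
  LRU total faults: 9
--- Optimal ---
  step 0: ref 1 -> FAULT, frames=[1,-] (faults so far: 1)
  step 1: ref 5 -> FAULT, frames=[1,5] (faults so far: 2)
  step 2: ref 2 -> FAULT, evict 1, frames=[2,5] (faults so far: 3)
  step 3: ref 3 -> FAULT, evict 2, frames=[3,5] (faults so far: 4)
  step 4: ref 5 -> HIT, frames=[3,5] (faults so far: 4)
  step 5: ref 5 -> HIT, frames=[3,5] (faults so far: 4)
  step 6: ref 1 -> FAULT, evict 5, frames=[3,1] (faults so far: 5)
  step 7: ref 3 -> HIT, frames=[3,1] (faults so far: 5)
  step 8: ref 1 -> HIT, frames=[3,1] (faults so far: 5)
  step 9: ref 1 -> HIT, frames=[3,1] (faults so far: 5)
  step 10: ref 3 -> HIT, frames=[3,1] (faults so far: 5)
  step 11: ref 4 -> FAULT, evict 3, frames=[4,1] (faults so far: 6)
  step 12: ref 1 -> HIT, frames=[4,1] (faults so far: 6)
  Optimal total faults: 6

Answer: 9 9 6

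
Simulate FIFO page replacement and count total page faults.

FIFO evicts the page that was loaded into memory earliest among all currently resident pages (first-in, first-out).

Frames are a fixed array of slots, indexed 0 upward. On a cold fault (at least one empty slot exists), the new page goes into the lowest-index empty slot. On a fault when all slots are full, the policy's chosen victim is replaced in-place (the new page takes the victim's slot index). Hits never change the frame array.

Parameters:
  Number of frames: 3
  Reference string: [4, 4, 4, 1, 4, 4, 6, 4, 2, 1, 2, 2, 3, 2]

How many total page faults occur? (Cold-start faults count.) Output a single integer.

Answer: 5

Derivation:
Step 0: ref 4 → FAULT, frames=[4,-,-]
Step 1: ref 4 → HIT, frames=[4,-,-]
Step 2: ref 4 → HIT, frames=[4,-,-]
Step 3: ref 1 → FAULT, frames=[4,1,-]
Step 4: ref 4 → HIT, frames=[4,1,-]
Step 5: ref 4 → HIT, frames=[4,1,-]
Step 6: ref 6 → FAULT, frames=[4,1,6]
Step 7: ref 4 → HIT, frames=[4,1,6]
Step 8: ref 2 → FAULT (evict 4), frames=[2,1,6]
Step 9: ref 1 → HIT, frames=[2,1,6]
Step 10: ref 2 → HIT, frames=[2,1,6]
Step 11: ref 2 → HIT, frames=[2,1,6]
Step 12: ref 3 → FAULT (evict 1), frames=[2,3,6]
Step 13: ref 2 → HIT, frames=[2,3,6]
Total faults: 5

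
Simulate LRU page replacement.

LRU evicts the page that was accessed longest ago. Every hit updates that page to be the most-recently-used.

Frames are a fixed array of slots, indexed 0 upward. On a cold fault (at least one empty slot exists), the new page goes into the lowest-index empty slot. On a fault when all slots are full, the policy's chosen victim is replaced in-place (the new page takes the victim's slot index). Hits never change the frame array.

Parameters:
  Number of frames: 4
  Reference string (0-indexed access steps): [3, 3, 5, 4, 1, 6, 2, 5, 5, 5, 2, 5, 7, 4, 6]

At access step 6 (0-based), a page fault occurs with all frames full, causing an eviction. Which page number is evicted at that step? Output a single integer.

Answer: 5

Derivation:
Step 0: ref 3 -> FAULT, frames=[3,-,-,-]
Step 1: ref 3 -> HIT, frames=[3,-,-,-]
Step 2: ref 5 -> FAULT, frames=[3,5,-,-]
Step 3: ref 4 -> FAULT, frames=[3,5,4,-]
Step 4: ref 1 -> FAULT, frames=[3,5,4,1]
Step 5: ref 6 -> FAULT, evict 3, frames=[6,5,4,1]
Step 6: ref 2 -> FAULT, evict 5, frames=[6,2,4,1]
At step 6: evicted page 5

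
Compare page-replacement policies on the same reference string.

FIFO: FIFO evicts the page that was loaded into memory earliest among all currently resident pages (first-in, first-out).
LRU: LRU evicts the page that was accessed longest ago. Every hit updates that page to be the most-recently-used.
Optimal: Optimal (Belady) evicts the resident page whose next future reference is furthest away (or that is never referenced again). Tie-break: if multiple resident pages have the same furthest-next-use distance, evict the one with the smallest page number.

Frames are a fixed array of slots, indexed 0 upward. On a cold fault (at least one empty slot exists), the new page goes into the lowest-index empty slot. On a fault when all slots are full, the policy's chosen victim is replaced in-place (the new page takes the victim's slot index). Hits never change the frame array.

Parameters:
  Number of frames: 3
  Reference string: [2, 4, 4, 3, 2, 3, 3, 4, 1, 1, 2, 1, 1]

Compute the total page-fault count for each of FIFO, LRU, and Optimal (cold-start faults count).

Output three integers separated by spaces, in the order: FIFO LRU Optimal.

Answer: 5 5 4

Derivation:
--- FIFO ---
  step 0: ref 2 -> FAULT, frames=[2,-,-] (faults so far: 1)
  step 1: ref 4 -> FAULT, frames=[2,4,-] (faults so far: 2)
  step 2: ref 4 -> HIT, frames=[2,4,-] (faults so far: 2)
  step 3: ref 3 -> FAULT, frames=[2,4,3] (faults so far: 3)
  step 4: ref 2 -> HIT, frames=[2,4,3] (faults so far: 3)
  step 5: ref 3 -> HIT, frames=[2,4,3] (faults so far: 3)
  step 6: ref 3 -> HIT, frames=[2,4,3] (faults so far: 3)
  step 7: ref 4 -> HIT, frames=[2,4,3] (faults so far: 3)
  step 8: ref 1 -> FAULT, evict 2, frames=[1,4,3] (faults so far: 4)
  step 9: ref 1 -> HIT, frames=[1,4,3] (faults so far: 4)
  step 10: ref 2 -> FAULT, evict 4, frames=[1,2,3] (faults so far: 5)
  step 11: ref 1 -> HIT, frames=[1,2,3] (faults so far: 5)
  step 12: ref 1 -> HIT, frames=[1,2,3] (faults so far: 5)
  FIFO total faults: 5
--- LRU ---
  step 0: ref 2 -> FAULT, frames=[2,-,-] (faults so far: 1)
  step 1: ref 4 -> FAULT, frames=[2,4,-] (faults so far: 2)
  step 2: ref 4 -> HIT, frames=[2,4,-] (faults so far: 2)
  step 3: ref 3 -> FAULT, frames=[2,4,3] (faults so far: 3)
  step 4: ref 2 -> HIT, frames=[2,4,3] (faults so far: 3)
  step 5: ref 3 -> HIT, frames=[2,4,3] (faults so far: 3)
  step 6: ref 3 -> HIT, frames=[2,4,3] (faults so far: 3)
  step 7: ref 4 -> HIT, frames=[2,4,3] (faults so far: 3)
  step 8: ref 1 -> FAULT, evict 2, frames=[1,4,3] (faults so far: 4)
  step 9: ref 1 -> HIT, frames=[1,4,3] (faults so far: 4)
  step 10: ref 2 -> FAULT, evict 3, frames=[1,4,2] (faults so far: 5)
  step 11: ref 1 -> HIT, frames=[1,4,2] (faults so far: 5)
  step 12: ref 1 -> HIT, frames=[1,4,2] (faults so far: 5)
  LRU total faults: 5
--- Optimal ---
  step 0: ref 2 -> FAULT, frames=[2,-,-] (faults so far: 1)
  step 1: ref 4 -> FAULT, frames=[2,4,-] (faults so far: 2)
  step 2: ref 4 -> HIT, frames=[2,4,-] (faults so far: 2)
  step 3: ref 3 -> FAULT, frames=[2,4,3] (faults so far: 3)
  step 4: ref 2 -> HIT, frames=[2,4,3] (faults so far: 3)
  step 5: ref 3 -> HIT, frames=[2,4,3] (faults so far: 3)
  step 6: ref 3 -> HIT, frames=[2,4,3] (faults so far: 3)
  step 7: ref 4 -> HIT, frames=[2,4,3] (faults so far: 3)
  step 8: ref 1 -> FAULT, evict 3, frames=[2,4,1] (faults so far: 4)
  step 9: ref 1 -> HIT, frames=[2,4,1] (faults so far: 4)
  step 10: ref 2 -> HIT, frames=[2,4,1] (faults so far: 4)
  step 11: ref 1 -> HIT, frames=[2,4,1] (faults so far: 4)
  step 12: ref 1 -> HIT, frames=[2,4,1] (faults so far: 4)
  Optimal total faults: 4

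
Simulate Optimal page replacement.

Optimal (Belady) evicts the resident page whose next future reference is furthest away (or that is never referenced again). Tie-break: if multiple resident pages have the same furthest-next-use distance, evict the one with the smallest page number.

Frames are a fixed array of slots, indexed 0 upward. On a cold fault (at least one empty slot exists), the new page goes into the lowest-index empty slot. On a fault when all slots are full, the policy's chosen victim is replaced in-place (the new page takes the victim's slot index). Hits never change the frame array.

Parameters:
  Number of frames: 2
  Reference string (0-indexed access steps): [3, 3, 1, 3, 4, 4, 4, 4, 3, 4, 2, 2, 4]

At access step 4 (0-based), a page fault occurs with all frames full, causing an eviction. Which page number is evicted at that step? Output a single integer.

Answer: 1

Derivation:
Step 0: ref 3 -> FAULT, frames=[3,-]
Step 1: ref 3 -> HIT, frames=[3,-]
Step 2: ref 1 -> FAULT, frames=[3,1]
Step 3: ref 3 -> HIT, frames=[3,1]
Step 4: ref 4 -> FAULT, evict 1, frames=[3,4]
At step 4: evicted page 1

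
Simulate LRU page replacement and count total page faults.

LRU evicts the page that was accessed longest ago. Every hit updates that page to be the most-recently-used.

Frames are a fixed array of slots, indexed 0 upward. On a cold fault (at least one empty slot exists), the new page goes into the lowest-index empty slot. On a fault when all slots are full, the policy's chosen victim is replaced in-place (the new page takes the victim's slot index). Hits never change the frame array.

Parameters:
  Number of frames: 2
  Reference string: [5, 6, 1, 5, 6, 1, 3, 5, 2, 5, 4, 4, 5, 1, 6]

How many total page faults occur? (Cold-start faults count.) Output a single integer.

Answer: 12

Derivation:
Step 0: ref 5 → FAULT, frames=[5,-]
Step 1: ref 6 → FAULT, frames=[5,6]
Step 2: ref 1 → FAULT (evict 5), frames=[1,6]
Step 3: ref 5 → FAULT (evict 6), frames=[1,5]
Step 4: ref 6 → FAULT (evict 1), frames=[6,5]
Step 5: ref 1 → FAULT (evict 5), frames=[6,1]
Step 6: ref 3 → FAULT (evict 6), frames=[3,1]
Step 7: ref 5 → FAULT (evict 1), frames=[3,5]
Step 8: ref 2 → FAULT (evict 3), frames=[2,5]
Step 9: ref 5 → HIT, frames=[2,5]
Step 10: ref 4 → FAULT (evict 2), frames=[4,5]
Step 11: ref 4 → HIT, frames=[4,5]
Step 12: ref 5 → HIT, frames=[4,5]
Step 13: ref 1 → FAULT (evict 4), frames=[1,5]
Step 14: ref 6 → FAULT (evict 5), frames=[1,6]
Total faults: 12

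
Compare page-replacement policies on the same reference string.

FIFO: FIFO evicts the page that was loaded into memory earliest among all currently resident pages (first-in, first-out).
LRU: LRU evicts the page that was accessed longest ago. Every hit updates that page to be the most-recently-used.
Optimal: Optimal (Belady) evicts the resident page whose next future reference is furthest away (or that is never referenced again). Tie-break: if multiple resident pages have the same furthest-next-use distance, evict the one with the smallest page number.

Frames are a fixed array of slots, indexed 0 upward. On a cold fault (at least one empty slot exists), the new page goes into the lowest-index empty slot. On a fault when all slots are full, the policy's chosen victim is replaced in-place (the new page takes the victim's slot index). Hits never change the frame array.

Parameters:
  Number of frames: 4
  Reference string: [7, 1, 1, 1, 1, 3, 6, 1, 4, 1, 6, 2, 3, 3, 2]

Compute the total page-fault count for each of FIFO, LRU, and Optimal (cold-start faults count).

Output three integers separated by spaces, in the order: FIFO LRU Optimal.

Answer: 6 7 6

Derivation:
--- FIFO ---
  step 0: ref 7 -> FAULT, frames=[7,-,-,-] (faults so far: 1)
  step 1: ref 1 -> FAULT, frames=[7,1,-,-] (faults so far: 2)
  step 2: ref 1 -> HIT, frames=[7,1,-,-] (faults so far: 2)
  step 3: ref 1 -> HIT, frames=[7,1,-,-] (faults so far: 2)
  step 4: ref 1 -> HIT, frames=[7,1,-,-] (faults so far: 2)
  step 5: ref 3 -> FAULT, frames=[7,1,3,-] (faults so far: 3)
  step 6: ref 6 -> FAULT, frames=[7,1,3,6] (faults so far: 4)
  step 7: ref 1 -> HIT, frames=[7,1,3,6] (faults so far: 4)
  step 8: ref 4 -> FAULT, evict 7, frames=[4,1,3,6] (faults so far: 5)
  step 9: ref 1 -> HIT, frames=[4,1,3,6] (faults so far: 5)
  step 10: ref 6 -> HIT, frames=[4,1,3,6] (faults so far: 5)
  step 11: ref 2 -> FAULT, evict 1, frames=[4,2,3,6] (faults so far: 6)
  step 12: ref 3 -> HIT, frames=[4,2,3,6] (faults so far: 6)
  step 13: ref 3 -> HIT, frames=[4,2,3,6] (faults so far: 6)
  step 14: ref 2 -> HIT, frames=[4,2,3,6] (faults so far: 6)
  FIFO total faults: 6
--- LRU ---
  step 0: ref 7 -> FAULT, frames=[7,-,-,-] (faults so far: 1)
  step 1: ref 1 -> FAULT, frames=[7,1,-,-] (faults so far: 2)
  step 2: ref 1 -> HIT, frames=[7,1,-,-] (faults so far: 2)
  step 3: ref 1 -> HIT, frames=[7,1,-,-] (faults so far: 2)
  step 4: ref 1 -> HIT, frames=[7,1,-,-] (faults so far: 2)
  step 5: ref 3 -> FAULT, frames=[7,1,3,-] (faults so far: 3)
  step 6: ref 6 -> FAULT, frames=[7,1,3,6] (faults so far: 4)
  step 7: ref 1 -> HIT, frames=[7,1,3,6] (faults so far: 4)
  step 8: ref 4 -> FAULT, evict 7, frames=[4,1,3,6] (faults so far: 5)
  step 9: ref 1 -> HIT, frames=[4,1,3,6] (faults so far: 5)
  step 10: ref 6 -> HIT, frames=[4,1,3,6] (faults so far: 5)
  step 11: ref 2 -> FAULT, evict 3, frames=[4,1,2,6] (faults so far: 6)
  step 12: ref 3 -> FAULT, evict 4, frames=[3,1,2,6] (faults so far: 7)
  step 13: ref 3 -> HIT, frames=[3,1,2,6] (faults so far: 7)
  step 14: ref 2 -> HIT, frames=[3,1,2,6] (faults so far: 7)
  LRU total faults: 7
--- Optimal ---
  step 0: ref 7 -> FAULT, frames=[7,-,-,-] (faults so far: 1)
  step 1: ref 1 -> FAULT, frames=[7,1,-,-] (faults so far: 2)
  step 2: ref 1 -> HIT, frames=[7,1,-,-] (faults so far: 2)
  step 3: ref 1 -> HIT, frames=[7,1,-,-] (faults so far: 2)
  step 4: ref 1 -> HIT, frames=[7,1,-,-] (faults so far: 2)
  step 5: ref 3 -> FAULT, frames=[7,1,3,-] (faults so far: 3)
  step 6: ref 6 -> FAULT, frames=[7,1,3,6] (faults so far: 4)
  step 7: ref 1 -> HIT, frames=[7,1,3,6] (faults so far: 4)
  step 8: ref 4 -> FAULT, evict 7, frames=[4,1,3,6] (faults so far: 5)
  step 9: ref 1 -> HIT, frames=[4,1,3,6] (faults so far: 5)
  step 10: ref 6 -> HIT, frames=[4,1,3,6] (faults so far: 5)
  step 11: ref 2 -> FAULT, evict 1, frames=[4,2,3,6] (faults so far: 6)
  step 12: ref 3 -> HIT, frames=[4,2,3,6] (faults so far: 6)
  step 13: ref 3 -> HIT, frames=[4,2,3,6] (faults so far: 6)
  step 14: ref 2 -> HIT, frames=[4,2,3,6] (faults so far: 6)
  Optimal total faults: 6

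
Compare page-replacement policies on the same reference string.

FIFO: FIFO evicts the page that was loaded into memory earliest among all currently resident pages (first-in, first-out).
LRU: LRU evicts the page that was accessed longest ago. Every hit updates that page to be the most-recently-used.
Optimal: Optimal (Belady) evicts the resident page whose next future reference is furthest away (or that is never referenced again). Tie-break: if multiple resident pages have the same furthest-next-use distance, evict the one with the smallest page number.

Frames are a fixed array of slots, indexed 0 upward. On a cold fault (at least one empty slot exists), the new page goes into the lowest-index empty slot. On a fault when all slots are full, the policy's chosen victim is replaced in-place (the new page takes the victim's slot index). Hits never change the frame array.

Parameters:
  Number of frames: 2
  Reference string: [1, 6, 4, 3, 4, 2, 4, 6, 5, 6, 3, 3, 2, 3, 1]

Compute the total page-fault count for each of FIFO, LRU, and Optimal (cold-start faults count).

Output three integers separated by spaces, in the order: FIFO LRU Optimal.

Answer: 11 10 10

Derivation:
--- FIFO ---
  step 0: ref 1 -> FAULT, frames=[1,-] (faults so far: 1)
  step 1: ref 6 -> FAULT, frames=[1,6] (faults so far: 2)
  step 2: ref 4 -> FAULT, evict 1, frames=[4,6] (faults so far: 3)
  step 3: ref 3 -> FAULT, evict 6, frames=[4,3] (faults so far: 4)
  step 4: ref 4 -> HIT, frames=[4,3] (faults so far: 4)
  step 5: ref 2 -> FAULT, evict 4, frames=[2,3] (faults so far: 5)
  step 6: ref 4 -> FAULT, evict 3, frames=[2,4] (faults so far: 6)
  step 7: ref 6 -> FAULT, evict 2, frames=[6,4] (faults so far: 7)
  step 8: ref 5 -> FAULT, evict 4, frames=[6,5] (faults so far: 8)
  step 9: ref 6 -> HIT, frames=[6,5] (faults so far: 8)
  step 10: ref 3 -> FAULT, evict 6, frames=[3,5] (faults so far: 9)
  step 11: ref 3 -> HIT, frames=[3,5] (faults so far: 9)
  step 12: ref 2 -> FAULT, evict 5, frames=[3,2] (faults so far: 10)
  step 13: ref 3 -> HIT, frames=[3,2] (faults so far: 10)
  step 14: ref 1 -> FAULT, evict 3, frames=[1,2] (faults so far: 11)
  FIFO total faults: 11
--- LRU ---
  step 0: ref 1 -> FAULT, frames=[1,-] (faults so far: 1)
  step 1: ref 6 -> FAULT, frames=[1,6] (faults so far: 2)
  step 2: ref 4 -> FAULT, evict 1, frames=[4,6] (faults so far: 3)
  step 3: ref 3 -> FAULT, evict 6, frames=[4,3] (faults so far: 4)
  step 4: ref 4 -> HIT, frames=[4,3] (faults so far: 4)
  step 5: ref 2 -> FAULT, evict 3, frames=[4,2] (faults so far: 5)
  step 6: ref 4 -> HIT, frames=[4,2] (faults so far: 5)
  step 7: ref 6 -> FAULT, evict 2, frames=[4,6] (faults so far: 6)
  step 8: ref 5 -> FAULT, evict 4, frames=[5,6] (faults so far: 7)
  step 9: ref 6 -> HIT, frames=[5,6] (faults so far: 7)
  step 10: ref 3 -> FAULT, evict 5, frames=[3,6] (faults so far: 8)
  step 11: ref 3 -> HIT, frames=[3,6] (faults so far: 8)
  step 12: ref 2 -> FAULT, evict 6, frames=[3,2] (faults so far: 9)
  step 13: ref 3 -> HIT, frames=[3,2] (faults so far: 9)
  step 14: ref 1 -> FAULT, evict 2, frames=[3,1] (faults so far: 10)
  LRU total faults: 10
--- Optimal ---
  step 0: ref 1 -> FAULT, frames=[1,-] (faults so far: 1)
  step 1: ref 6 -> FAULT, frames=[1,6] (faults so far: 2)
  step 2: ref 4 -> FAULT, evict 1, frames=[4,6] (faults so far: 3)
  step 3: ref 3 -> FAULT, evict 6, frames=[4,3] (faults so far: 4)
  step 4: ref 4 -> HIT, frames=[4,3] (faults so far: 4)
  step 5: ref 2 -> FAULT, evict 3, frames=[4,2] (faults so far: 5)
  step 6: ref 4 -> HIT, frames=[4,2] (faults so far: 5)
  step 7: ref 6 -> FAULT, evict 4, frames=[6,2] (faults so far: 6)
  step 8: ref 5 -> FAULT, evict 2, frames=[6,5] (faults so far: 7)
  step 9: ref 6 -> HIT, frames=[6,5] (faults so far: 7)
  step 10: ref 3 -> FAULT, evict 5, frames=[6,3] (faults so far: 8)
  step 11: ref 3 -> HIT, frames=[6,3] (faults so far: 8)
  step 12: ref 2 -> FAULT, evict 6, frames=[2,3] (faults so far: 9)
  step 13: ref 3 -> HIT, frames=[2,3] (faults so far: 9)
  step 14: ref 1 -> FAULT, evict 2, frames=[1,3] (faults so far: 10)
  Optimal total faults: 10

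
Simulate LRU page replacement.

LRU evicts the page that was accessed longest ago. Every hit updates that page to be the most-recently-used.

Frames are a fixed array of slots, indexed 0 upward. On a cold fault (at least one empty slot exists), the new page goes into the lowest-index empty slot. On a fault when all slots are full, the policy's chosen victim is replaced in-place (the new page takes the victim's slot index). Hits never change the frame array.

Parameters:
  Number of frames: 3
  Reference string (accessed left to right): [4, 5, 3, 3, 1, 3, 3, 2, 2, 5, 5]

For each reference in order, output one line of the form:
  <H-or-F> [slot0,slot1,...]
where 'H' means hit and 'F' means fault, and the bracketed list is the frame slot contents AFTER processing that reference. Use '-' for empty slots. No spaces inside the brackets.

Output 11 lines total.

F [4,-,-]
F [4,5,-]
F [4,5,3]
H [4,5,3]
F [1,5,3]
H [1,5,3]
H [1,5,3]
F [1,2,3]
H [1,2,3]
F [5,2,3]
H [5,2,3]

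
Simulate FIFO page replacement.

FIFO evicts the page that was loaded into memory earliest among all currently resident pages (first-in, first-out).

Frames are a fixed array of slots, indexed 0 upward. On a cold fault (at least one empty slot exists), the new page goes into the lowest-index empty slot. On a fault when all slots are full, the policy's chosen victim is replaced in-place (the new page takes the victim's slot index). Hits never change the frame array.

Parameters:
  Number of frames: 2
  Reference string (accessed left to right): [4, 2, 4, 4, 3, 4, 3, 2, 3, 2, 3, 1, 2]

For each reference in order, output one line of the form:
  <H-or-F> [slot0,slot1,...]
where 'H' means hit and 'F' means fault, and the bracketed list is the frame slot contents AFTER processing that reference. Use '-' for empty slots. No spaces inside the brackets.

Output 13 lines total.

F [4,-]
F [4,2]
H [4,2]
H [4,2]
F [3,2]
F [3,4]
H [3,4]
F [2,4]
F [2,3]
H [2,3]
H [2,3]
F [1,3]
F [1,2]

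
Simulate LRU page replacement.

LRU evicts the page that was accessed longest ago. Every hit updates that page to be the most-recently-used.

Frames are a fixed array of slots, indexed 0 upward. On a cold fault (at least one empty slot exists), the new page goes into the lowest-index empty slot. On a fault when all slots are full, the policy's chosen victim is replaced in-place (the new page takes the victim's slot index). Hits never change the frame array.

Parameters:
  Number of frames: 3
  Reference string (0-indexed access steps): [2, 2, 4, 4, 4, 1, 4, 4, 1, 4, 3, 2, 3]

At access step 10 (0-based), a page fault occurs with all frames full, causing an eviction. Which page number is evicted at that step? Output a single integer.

Step 0: ref 2 -> FAULT, frames=[2,-,-]
Step 1: ref 2 -> HIT, frames=[2,-,-]
Step 2: ref 4 -> FAULT, frames=[2,4,-]
Step 3: ref 4 -> HIT, frames=[2,4,-]
Step 4: ref 4 -> HIT, frames=[2,4,-]
Step 5: ref 1 -> FAULT, frames=[2,4,1]
Step 6: ref 4 -> HIT, frames=[2,4,1]
Step 7: ref 4 -> HIT, frames=[2,4,1]
Step 8: ref 1 -> HIT, frames=[2,4,1]
Step 9: ref 4 -> HIT, frames=[2,4,1]
Step 10: ref 3 -> FAULT, evict 2, frames=[3,4,1]
At step 10: evicted page 2

Answer: 2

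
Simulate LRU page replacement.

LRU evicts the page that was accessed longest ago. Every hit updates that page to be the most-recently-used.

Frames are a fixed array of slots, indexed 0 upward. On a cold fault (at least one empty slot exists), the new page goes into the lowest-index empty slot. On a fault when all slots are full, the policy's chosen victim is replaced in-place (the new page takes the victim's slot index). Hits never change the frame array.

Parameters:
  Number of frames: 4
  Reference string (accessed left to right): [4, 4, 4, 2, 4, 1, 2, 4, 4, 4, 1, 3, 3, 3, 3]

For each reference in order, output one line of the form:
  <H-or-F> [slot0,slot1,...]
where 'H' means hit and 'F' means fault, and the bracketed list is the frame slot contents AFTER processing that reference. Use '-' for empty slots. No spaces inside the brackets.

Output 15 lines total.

F [4,-,-,-]
H [4,-,-,-]
H [4,-,-,-]
F [4,2,-,-]
H [4,2,-,-]
F [4,2,1,-]
H [4,2,1,-]
H [4,2,1,-]
H [4,2,1,-]
H [4,2,1,-]
H [4,2,1,-]
F [4,2,1,3]
H [4,2,1,3]
H [4,2,1,3]
H [4,2,1,3]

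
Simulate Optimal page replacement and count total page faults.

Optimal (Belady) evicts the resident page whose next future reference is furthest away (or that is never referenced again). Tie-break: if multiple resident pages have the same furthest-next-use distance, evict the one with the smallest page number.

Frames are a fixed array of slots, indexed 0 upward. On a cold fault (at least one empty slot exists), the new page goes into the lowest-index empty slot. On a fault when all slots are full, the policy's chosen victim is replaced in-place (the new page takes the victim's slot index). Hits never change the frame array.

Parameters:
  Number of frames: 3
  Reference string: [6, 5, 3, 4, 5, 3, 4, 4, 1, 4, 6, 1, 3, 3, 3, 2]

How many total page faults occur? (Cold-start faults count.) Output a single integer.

Answer: 7

Derivation:
Step 0: ref 6 → FAULT, frames=[6,-,-]
Step 1: ref 5 → FAULT, frames=[6,5,-]
Step 2: ref 3 → FAULT, frames=[6,5,3]
Step 3: ref 4 → FAULT (evict 6), frames=[4,5,3]
Step 4: ref 5 → HIT, frames=[4,5,3]
Step 5: ref 3 → HIT, frames=[4,5,3]
Step 6: ref 4 → HIT, frames=[4,5,3]
Step 7: ref 4 → HIT, frames=[4,5,3]
Step 8: ref 1 → FAULT (evict 5), frames=[4,1,3]
Step 9: ref 4 → HIT, frames=[4,1,3]
Step 10: ref 6 → FAULT (evict 4), frames=[6,1,3]
Step 11: ref 1 → HIT, frames=[6,1,3]
Step 12: ref 3 → HIT, frames=[6,1,3]
Step 13: ref 3 → HIT, frames=[6,1,3]
Step 14: ref 3 → HIT, frames=[6,1,3]
Step 15: ref 2 → FAULT (evict 1), frames=[6,2,3]
Total faults: 7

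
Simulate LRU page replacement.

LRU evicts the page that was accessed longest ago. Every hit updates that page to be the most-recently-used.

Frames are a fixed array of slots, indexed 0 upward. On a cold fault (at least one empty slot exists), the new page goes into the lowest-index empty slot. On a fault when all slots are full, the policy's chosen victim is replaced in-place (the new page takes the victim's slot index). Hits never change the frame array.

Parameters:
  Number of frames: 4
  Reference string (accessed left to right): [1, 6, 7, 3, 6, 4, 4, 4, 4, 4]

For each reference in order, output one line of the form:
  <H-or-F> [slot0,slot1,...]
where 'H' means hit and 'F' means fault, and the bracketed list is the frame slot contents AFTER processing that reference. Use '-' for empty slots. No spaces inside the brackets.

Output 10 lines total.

F [1,-,-,-]
F [1,6,-,-]
F [1,6,7,-]
F [1,6,7,3]
H [1,6,7,3]
F [4,6,7,3]
H [4,6,7,3]
H [4,6,7,3]
H [4,6,7,3]
H [4,6,7,3]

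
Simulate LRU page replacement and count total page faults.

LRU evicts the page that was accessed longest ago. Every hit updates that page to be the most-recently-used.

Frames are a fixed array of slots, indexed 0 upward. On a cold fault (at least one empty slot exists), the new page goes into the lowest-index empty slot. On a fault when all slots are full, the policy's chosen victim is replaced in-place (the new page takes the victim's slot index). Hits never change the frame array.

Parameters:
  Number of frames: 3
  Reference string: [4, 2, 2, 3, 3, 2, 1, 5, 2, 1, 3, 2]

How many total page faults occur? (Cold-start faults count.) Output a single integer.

Step 0: ref 4 → FAULT, frames=[4,-,-]
Step 1: ref 2 → FAULT, frames=[4,2,-]
Step 2: ref 2 → HIT, frames=[4,2,-]
Step 3: ref 3 → FAULT, frames=[4,2,3]
Step 4: ref 3 → HIT, frames=[4,2,3]
Step 5: ref 2 → HIT, frames=[4,2,3]
Step 6: ref 1 → FAULT (evict 4), frames=[1,2,3]
Step 7: ref 5 → FAULT (evict 3), frames=[1,2,5]
Step 8: ref 2 → HIT, frames=[1,2,5]
Step 9: ref 1 → HIT, frames=[1,2,5]
Step 10: ref 3 → FAULT (evict 5), frames=[1,2,3]
Step 11: ref 2 → HIT, frames=[1,2,3]
Total faults: 6

Answer: 6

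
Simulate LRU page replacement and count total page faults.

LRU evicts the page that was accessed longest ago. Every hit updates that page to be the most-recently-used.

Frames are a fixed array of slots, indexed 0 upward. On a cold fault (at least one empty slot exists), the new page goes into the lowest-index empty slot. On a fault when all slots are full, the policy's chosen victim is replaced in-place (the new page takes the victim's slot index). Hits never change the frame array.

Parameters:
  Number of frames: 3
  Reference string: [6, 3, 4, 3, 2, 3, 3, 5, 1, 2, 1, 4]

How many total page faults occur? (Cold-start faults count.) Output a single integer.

Answer: 8

Derivation:
Step 0: ref 6 → FAULT, frames=[6,-,-]
Step 1: ref 3 → FAULT, frames=[6,3,-]
Step 2: ref 4 → FAULT, frames=[6,3,4]
Step 3: ref 3 → HIT, frames=[6,3,4]
Step 4: ref 2 → FAULT (evict 6), frames=[2,3,4]
Step 5: ref 3 → HIT, frames=[2,3,4]
Step 6: ref 3 → HIT, frames=[2,3,4]
Step 7: ref 5 → FAULT (evict 4), frames=[2,3,5]
Step 8: ref 1 → FAULT (evict 2), frames=[1,3,5]
Step 9: ref 2 → FAULT (evict 3), frames=[1,2,5]
Step 10: ref 1 → HIT, frames=[1,2,5]
Step 11: ref 4 → FAULT (evict 5), frames=[1,2,4]
Total faults: 8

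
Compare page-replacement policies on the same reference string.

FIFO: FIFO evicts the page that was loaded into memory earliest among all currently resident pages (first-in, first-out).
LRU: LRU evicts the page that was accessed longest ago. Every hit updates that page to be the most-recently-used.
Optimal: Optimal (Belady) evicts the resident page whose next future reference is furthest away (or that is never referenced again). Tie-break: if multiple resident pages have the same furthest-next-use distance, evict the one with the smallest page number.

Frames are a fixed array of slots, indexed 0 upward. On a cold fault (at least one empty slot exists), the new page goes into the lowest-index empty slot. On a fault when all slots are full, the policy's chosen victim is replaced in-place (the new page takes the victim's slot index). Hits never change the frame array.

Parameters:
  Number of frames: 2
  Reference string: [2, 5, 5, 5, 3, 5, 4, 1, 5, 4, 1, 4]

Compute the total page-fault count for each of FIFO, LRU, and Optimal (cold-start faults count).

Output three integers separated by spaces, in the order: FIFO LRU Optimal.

Answer: 8 8 6

Derivation:
--- FIFO ---
  step 0: ref 2 -> FAULT, frames=[2,-] (faults so far: 1)
  step 1: ref 5 -> FAULT, frames=[2,5] (faults so far: 2)
  step 2: ref 5 -> HIT, frames=[2,5] (faults so far: 2)
  step 3: ref 5 -> HIT, frames=[2,5] (faults so far: 2)
  step 4: ref 3 -> FAULT, evict 2, frames=[3,5] (faults so far: 3)
  step 5: ref 5 -> HIT, frames=[3,5] (faults so far: 3)
  step 6: ref 4 -> FAULT, evict 5, frames=[3,4] (faults so far: 4)
  step 7: ref 1 -> FAULT, evict 3, frames=[1,4] (faults so far: 5)
  step 8: ref 5 -> FAULT, evict 4, frames=[1,5] (faults so far: 6)
  step 9: ref 4 -> FAULT, evict 1, frames=[4,5] (faults so far: 7)
  step 10: ref 1 -> FAULT, evict 5, frames=[4,1] (faults so far: 8)
  step 11: ref 4 -> HIT, frames=[4,1] (faults so far: 8)
  FIFO total faults: 8
--- LRU ---
  step 0: ref 2 -> FAULT, frames=[2,-] (faults so far: 1)
  step 1: ref 5 -> FAULT, frames=[2,5] (faults so far: 2)
  step 2: ref 5 -> HIT, frames=[2,5] (faults so far: 2)
  step 3: ref 5 -> HIT, frames=[2,5] (faults so far: 2)
  step 4: ref 3 -> FAULT, evict 2, frames=[3,5] (faults so far: 3)
  step 5: ref 5 -> HIT, frames=[3,5] (faults so far: 3)
  step 6: ref 4 -> FAULT, evict 3, frames=[4,5] (faults so far: 4)
  step 7: ref 1 -> FAULT, evict 5, frames=[4,1] (faults so far: 5)
  step 8: ref 5 -> FAULT, evict 4, frames=[5,1] (faults so far: 6)
  step 9: ref 4 -> FAULT, evict 1, frames=[5,4] (faults so far: 7)
  step 10: ref 1 -> FAULT, evict 5, frames=[1,4] (faults so far: 8)
  step 11: ref 4 -> HIT, frames=[1,4] (faults so far: 8)
  LRU total faults: 8
--- Optimal ---
  step 0: ref 2 -> FAULT, frames=[2,-] (faults so far: 1)
  step 1: ref 5 -> FAULT, frames=[2,5] (faults so far: 2)
  step 2: ref 5 -> HIT, frames=[2,5] (faults so far: 2)
  step 3: ref 5 -> HIT, frames=[2,5] (faults so far: 2)
  step 4: ref 3 -> FAULT, evict 2, frames=[3,5] (faults so far: 3)
  step 5: ref 5 -> HIT, frames=[3,5] (faults so far: 3)
  step 6: ref 4 -> FAULT, evict 3, frames=[4,5] (faults so far: 4)
  step 7: ref 1 -> FAULT, evict 4, frames=[1,5] (faults so far: 5)
  step 8: ref 5 -> HIT, frames=[1,5] (faults so far: 5)
  step 9: ref 4 -> FAULT, evict 5, frames=[1,4] (faults so far: 6)
  step 10: ref 1 -> HIT, frames=[1,4] (faults so far: 6)
  step 11: ref 4 -> HIT, frames=[1,4] (faults so far: 6)
  Optimal total faults: 6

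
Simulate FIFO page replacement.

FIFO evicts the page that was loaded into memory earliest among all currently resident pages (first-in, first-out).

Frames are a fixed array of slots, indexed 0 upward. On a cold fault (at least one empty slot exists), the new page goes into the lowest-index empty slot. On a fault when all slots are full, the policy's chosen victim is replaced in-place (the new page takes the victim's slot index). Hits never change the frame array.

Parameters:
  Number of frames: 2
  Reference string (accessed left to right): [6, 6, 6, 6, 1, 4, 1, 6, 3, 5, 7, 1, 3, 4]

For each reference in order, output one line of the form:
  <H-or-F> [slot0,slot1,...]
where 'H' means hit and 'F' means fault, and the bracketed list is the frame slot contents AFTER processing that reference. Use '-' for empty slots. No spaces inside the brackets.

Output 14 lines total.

F [6,-]
H [6,-]
H [6,-]
H [6,-]
F [6,1]
F [4,1]
H [4,1]
F [4,6]
F [3,6]
F [3,5]
F [7,5]
F [7,1]
F [3,1]
F [3,4]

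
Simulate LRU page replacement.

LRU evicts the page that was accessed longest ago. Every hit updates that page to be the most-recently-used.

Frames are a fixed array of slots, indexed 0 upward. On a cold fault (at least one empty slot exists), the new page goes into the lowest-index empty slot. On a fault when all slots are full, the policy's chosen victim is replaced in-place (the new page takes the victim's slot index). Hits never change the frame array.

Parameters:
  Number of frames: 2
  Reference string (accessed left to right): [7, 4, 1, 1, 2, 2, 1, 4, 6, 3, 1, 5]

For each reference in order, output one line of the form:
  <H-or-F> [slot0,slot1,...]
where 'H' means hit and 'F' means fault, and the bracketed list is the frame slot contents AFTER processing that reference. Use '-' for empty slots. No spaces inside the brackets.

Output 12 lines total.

F [7,-]
F [7,4]
F [1,4]
H [1,4]
F [1,2]
H [1,2]
H [1,2]
F [1,4]
F [6,4]
F [6,3]
F [1,3]
F [1,5]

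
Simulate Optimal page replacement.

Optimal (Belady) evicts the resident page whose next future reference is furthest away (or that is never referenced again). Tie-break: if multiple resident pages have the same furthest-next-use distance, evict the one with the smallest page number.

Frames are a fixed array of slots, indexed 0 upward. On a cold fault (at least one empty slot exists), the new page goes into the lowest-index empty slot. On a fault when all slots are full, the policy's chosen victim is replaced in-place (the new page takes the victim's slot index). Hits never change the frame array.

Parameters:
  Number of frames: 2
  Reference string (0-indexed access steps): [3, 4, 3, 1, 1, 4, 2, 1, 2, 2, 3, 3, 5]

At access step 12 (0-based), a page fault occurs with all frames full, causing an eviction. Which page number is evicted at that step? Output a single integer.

Step 0: ref 3 -> FAULT, frames=[3,-]
Step 1: ref 4 -> FAULT, frames=[3,4]
Step 2: ref 3 -> HIT, frames=[3,4]
Step 3: ref 1 -> FAULT, evict 3, frames=[1,4]
Step 4: ref 1 -> HIT, frames=[1,4]
Step 5: ref 4 -> HIT, frames=[1,4]
Step 6: ref 2 -> FAULT, evict 4, frames=[1,2]
Step 7: ref 1 -> HIT, frames=[1,2]
Step 8: ref 2 -> HIT, frames=[1,2]
Step 9: ref 2 -> HIT, frames=[1,2]
Step 10: ref 3 -> FAULT, evict 1, frames=[3,2]
Step 11: ref 3 -> HIT, frames=[3,2]
Step 12: ref 5 -> FAULT, evict 2, frames=[3,5]
At step 12: evicted page 2

Answer: 2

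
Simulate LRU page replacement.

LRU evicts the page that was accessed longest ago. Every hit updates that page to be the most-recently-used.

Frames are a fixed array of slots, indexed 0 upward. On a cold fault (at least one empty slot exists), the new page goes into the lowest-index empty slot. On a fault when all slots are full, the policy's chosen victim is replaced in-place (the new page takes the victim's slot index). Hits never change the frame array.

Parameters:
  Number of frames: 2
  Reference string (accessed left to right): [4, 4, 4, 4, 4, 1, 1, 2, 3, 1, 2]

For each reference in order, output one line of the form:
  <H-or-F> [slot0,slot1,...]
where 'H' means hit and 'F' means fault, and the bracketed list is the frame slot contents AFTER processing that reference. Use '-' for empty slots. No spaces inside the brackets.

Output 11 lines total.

F [4,-]
H [4,-]
H [4,-]
H [4,-]
H [4,-]
F [4,1]
H [4,1]
F [2,1]
F [2,3]
F [1,3]
F [1,2]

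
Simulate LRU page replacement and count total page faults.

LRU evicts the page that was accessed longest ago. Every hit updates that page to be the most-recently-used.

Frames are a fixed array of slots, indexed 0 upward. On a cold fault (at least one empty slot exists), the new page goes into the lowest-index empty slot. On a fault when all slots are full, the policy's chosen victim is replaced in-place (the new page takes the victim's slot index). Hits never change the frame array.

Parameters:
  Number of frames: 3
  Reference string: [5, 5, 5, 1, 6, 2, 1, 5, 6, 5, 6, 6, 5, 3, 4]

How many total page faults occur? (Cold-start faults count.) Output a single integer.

Step 0: ref 5 → FAULT, frames=[5,-,-]
Step 1: ref 5 → HIT, frames=[5,-,-]
Step 2: ref 5 → HIT, frames=[5,-,-]
Step 3: ref 1 → FAULT, frames=[5,1,-]
Step 4: ref 6 → FAULT, frames=[5,1,6]
Step 5: ref 2 → FAULT (evict 5), frames=[2,1,6]
Step 6: ref 1 → HIT, frames=[2,1,6]
Step 7: ref 5 → FAULT (evict 6), frames=[2,1,5]
Step 8: ref 6 → FAULT (evict 2), frames=[6,1,5]
Step 9: ref 5 → HIT, frames=[6,1,5]
Step 10: ref 6 → HIT, frames=[6,1,5]
Step 11: ref 6 → HIT, frames=[6,1,5]
Step 12: ref 5 → HIT, frames=[6,1,5]
Step 13: ref 3 → FAULT (evict 1), frames=[6,3,5]
Step 14: ref 4 → FAULT (evict 6), frames=[4,3,5]
Total faults: 8

Answer: 8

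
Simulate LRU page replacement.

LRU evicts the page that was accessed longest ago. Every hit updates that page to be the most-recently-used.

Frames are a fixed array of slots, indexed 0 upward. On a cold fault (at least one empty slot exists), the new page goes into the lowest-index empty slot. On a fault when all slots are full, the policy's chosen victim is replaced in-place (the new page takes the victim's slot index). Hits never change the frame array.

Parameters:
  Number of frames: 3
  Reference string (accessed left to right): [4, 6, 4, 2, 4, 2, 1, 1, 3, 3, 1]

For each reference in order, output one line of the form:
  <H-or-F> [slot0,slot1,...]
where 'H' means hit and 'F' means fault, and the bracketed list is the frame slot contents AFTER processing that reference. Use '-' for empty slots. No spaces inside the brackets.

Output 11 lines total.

F [4,-,-]
F [4,6,-]
H [4,6,-]
F [4,6,2]
H [4,6,2]
H [4,6,2]
F [4,1,2]
H [4,1,2]
F [3,1,2]
H [3,1,2]
H [3,1,2]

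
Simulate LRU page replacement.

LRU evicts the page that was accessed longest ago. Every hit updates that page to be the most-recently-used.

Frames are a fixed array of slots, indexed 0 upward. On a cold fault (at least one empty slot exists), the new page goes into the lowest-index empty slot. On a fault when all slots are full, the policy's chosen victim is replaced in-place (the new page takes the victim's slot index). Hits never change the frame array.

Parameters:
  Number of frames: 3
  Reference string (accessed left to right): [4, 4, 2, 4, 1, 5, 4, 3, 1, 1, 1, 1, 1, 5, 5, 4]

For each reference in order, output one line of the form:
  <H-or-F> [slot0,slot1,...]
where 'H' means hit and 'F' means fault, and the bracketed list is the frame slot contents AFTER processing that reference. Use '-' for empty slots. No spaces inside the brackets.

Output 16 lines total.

F [4,-,-]
H [4,-,-]
F [4,2,-]
H [4,2,-]
F [4,2,1]
F [4,5,1]
H [4,5,1]
F [4,5,3]
F [4,1,3]
H [4,1,3]
H [4,1,3]
H [4,1,3]
H [4,1,3]
F [5,1,3]
H [5,1,3]
F [5,1,4]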